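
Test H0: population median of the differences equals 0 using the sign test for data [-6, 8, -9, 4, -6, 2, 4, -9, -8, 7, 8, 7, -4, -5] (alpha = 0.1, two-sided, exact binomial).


Step 1: Discard zero differences. Original n = 14; n_eff = number of nonzero differences = 14.
Nonzero differences (with sign): -6, +8, -9, +4, -6, +2, +4, -9, -8, +7, +8, +7, -4, -5
Step 2: Count signs: positive = 7, negative = 7.
Step 3: Under H0: P(positive) = 0.5, so the number of positives S ~ Bin(14, 0.5).
Step 4: Two-sided exact p-value = sum of Bin(14,0.5) probabilities at or below the observed probability = 1.000000.
Step 5: alpha = 0.1. fail to reject H0.

n_eff = 14, pos = 7, neg = 7, p = 1.000000, fail to reject H0.


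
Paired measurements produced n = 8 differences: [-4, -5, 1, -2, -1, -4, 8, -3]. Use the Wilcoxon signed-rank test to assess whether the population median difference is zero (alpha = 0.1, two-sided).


Step 1: Drop any zero differences (none here) and take |d_i|.
|d| = [4, 5, 1, 2, 1, 4, 8, 3]
Step 2: Midrank |d_i| (ties get averaged ranks).
ranks: |4|->5.5, |5|->7, |1|->1.5, |2|->3, |1|->1.5, |4|->5.5, |8|->8, |3|->4
Step 3: Attach original signs; sum ranks with positive sign and with negative sign.
W+ = 1.5 + 8 = 9.5
W- = 5.5 + 7 + 3 + 1.5 + 5.5 + 4 = 26.5
(Check: W+ + W- = 36 should equal n(n+1)/2 = 36.)
Step 4: Test statistic W = min(W+, W-) = 9.5.
Step 5: Ties in |d|, so use the tie-corrected normal approximation.
        E[W] = n(n+1)/4 = 8*9/4 = 18.
        Tie groups: |d|=1 (t=2), |d|=4 (t=2); sum(t^3 - t) = 12.
        Var[W] = n(n+1)(2n+1)/24 - sum(t^3-t)/48 = 1224/24 - 12/48 = 50.75.
        z = (W - E[W]) / sqrt(Var[W]) = (9.5 - 18) / 7.1239 = -1.1932.
        Two-sided p = 2*Phi(z) = 0.232804.
Step 6: alpha = 0.1. fail to reject H0.

W+ = 9.5, W- = 26.5, W = min = 9.5, p = 0.232804, fail to reject H0.


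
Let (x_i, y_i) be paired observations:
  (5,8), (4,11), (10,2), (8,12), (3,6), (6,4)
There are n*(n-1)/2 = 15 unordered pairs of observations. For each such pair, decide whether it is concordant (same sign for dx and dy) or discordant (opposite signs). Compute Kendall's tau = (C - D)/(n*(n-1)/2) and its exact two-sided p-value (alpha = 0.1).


Step 1: Enumerate the 15 unordered pairs (i,j) with i<j and classify each by sign(x_j-x_i) * sign(y_j-y_i).
  (1,2):dx=-1,dy=+3->D; (1,3):dx=+5,dy=-6->D; (1,4):dx=+3,dy=+4->C; (1,5):dx=-2,dy=-2->C
  (1,6):dx=+1,dy=-4->D; (2,3):dx=+6,dy=-9->D; (2,4):dx=+4,dy=+1->C; (2,5):dx=-1,dy=-5->C
  (2,6):dx=+2,dy=-7->D; (3,4):dx=-2,dy=+10->D; (3,5):dx=-7,dy=+4->D; (3,6):dx=-4,dy=+2->D
  (4,5):dx=-5,dy=-6->C; (4,6):dx=-2,dy=-8->C; (5,6):dx=+3,dy=-2->D
Step 2: C = 6, D = 9, total pairs = 15.
Step 3: tau = (C - D)/(n(n-1)/2) = (6 - 9)/15 = -0.200000.
Step 4: Exact two-sided p-value (enumerate n! = 720 permutations of y under H0): p = 0.719444.
Step 5: alpha = 0.1. fail to reject H0.

tau_b = -0.2000 (C=6, D=9), p = 0.719444, fail to reject H0.


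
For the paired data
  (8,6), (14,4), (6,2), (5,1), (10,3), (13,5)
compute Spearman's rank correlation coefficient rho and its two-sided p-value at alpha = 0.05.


Step 1: Rank x and y separately (midranks; no ties here).
rank(x): 8->3, 14->6, 6->2, 5->1, 10->4, 13->5
rank(y): 6->6, 4->4, 2->2, 1->1, 3->3, 5->5
Step 2: d_i = R_x(i) - R_y(i); compute d_i^2.
  (3-6)^2=9, (6-4)^2=4, (2-2)^2=0, (1-1)^2=0, (4-3)^2=1, (5-5)^2=0
sum(d^2) = 14.
Step 3: rho = 1 - 6*14 / (6*(6^2 - 1)) = 1 - 84/210 = 0.600000.
Step 4: Under H0, t = rho * sqrt((n-2)/(1-rho^2)) = 1.5000 ~ t(4).
Step 5: Two-sided p-value from the t-distribution with 4 df = 0.208000.
Step 6: alpha = 0.05. fail to reject H0.

rho = 0.6000, p = 0.208000, fail to reject H0 at alpha = 0.05.


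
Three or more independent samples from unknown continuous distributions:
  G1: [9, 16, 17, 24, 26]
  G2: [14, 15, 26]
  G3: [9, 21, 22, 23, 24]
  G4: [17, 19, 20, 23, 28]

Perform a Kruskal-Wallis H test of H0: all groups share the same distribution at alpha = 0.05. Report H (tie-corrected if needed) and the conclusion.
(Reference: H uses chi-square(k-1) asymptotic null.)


Step 1: Combine all N = 18 observations and assign midranks.
sorted (value, group, rank): (9,G1,1.5), (9,G3,1.5), (14,G2,3), (15,G2,4), (16,G1,5), (17,G1,6.5), (17,G4,6.5), (19,G4,8), (20,G4,9), (21,G3,10), (22,G3,11), (23,G3,12.5), (23,G4,12.5), (24,G1,14.5), (24,G3,14.5), (26,G1,16.5), (26,G2,16.5), (28,G4,18)
Step 2: Sum ranks within each group.
R_1 = 44 (n_1 = 5)
R_2 = 23.5 (n_2 = 3)
R_3 = 49.5 (n_3 = 5)
R_4 = 54 (n_4 = 5)
Step 3: H = 12/(N(N+1)) * sum(R_i^2/n_i) - 3(N+1)
     = 12/(18*19) * (44^2/5 + 23.5^2/3 + 49.5^2/5 + 54^2/5) - 3*19
     = 0.035088 * 1644.53 - 57
     = 0.702924.
Step 4: Ties present; correction factor C = 1 - 30/(18^3 - 18) = 0.994840. Corrected H = 0.702924 / 0.994840 = 0.706570.
Step 5: Under H0, H ~ chi^2(3); p-value = 0.871658.
Step 6: alpha = 0.05. fail to reject H0.

H = 0.7066, df = 3, p = 0.871658, fail to reject H0.


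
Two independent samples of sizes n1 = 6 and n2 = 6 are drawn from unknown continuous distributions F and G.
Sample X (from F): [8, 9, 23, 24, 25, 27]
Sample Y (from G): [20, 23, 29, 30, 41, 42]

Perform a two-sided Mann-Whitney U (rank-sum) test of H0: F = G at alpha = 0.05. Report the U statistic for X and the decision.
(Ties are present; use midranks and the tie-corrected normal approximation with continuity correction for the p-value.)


Step 1: Combine and sort all 12 observations; assign midranks.
sorted (value, group): (8,X), (9,X), (20,Y), (23,X), (23,Y), (24,X), (25,X), (27,X), (29,Y), (30,Y), (41,Y), (42,Y)
ranks: 8->1, 9->2, 20->3, 23->4.5, 23->4.5, 24->6, 25->7, 27->8, 29->9, 30->10, 41->11, 42->12
Step 2: Rank sum for X: R1 = 1 + 2 + 4.5 + 6 + 7 + 8 = 28.5.
Step 3: U_X = R1 - n1(n1+1)/2 = 28.5 - 6*7/2 = 28.5 - 21 = 7.5.
       U_Y = n1*n2 - U_X = 36 - 7.5 = 28.5.
Step 4: Ties are present, so use the tie-corrected normal approximation (with continuity correction) for the p-value.
Step 5: p-value = 0.108695; compare to alpha = 0.05. fail to reject H0.

U_X = 7.5, p = 0.108695, fail to reject H0 at alpha = 0.05.


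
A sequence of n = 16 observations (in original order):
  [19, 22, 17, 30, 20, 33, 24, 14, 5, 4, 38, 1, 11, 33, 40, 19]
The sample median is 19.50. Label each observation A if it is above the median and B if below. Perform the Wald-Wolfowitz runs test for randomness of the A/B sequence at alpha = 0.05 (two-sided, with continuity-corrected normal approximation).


Step 1: Compute median = 19.50; label A = above, B = below.
Labels in order: BABAAAABBBABBAAB  (n_A = 8, n_B = 8)
Step 2: Count runs R = 9.
Step 3: Under H0 (random ordering), E[R] = 2*n_A*n_B/(n_A+n_B) + 1 = 2*8*8/16 + 1 = 9.0000.
        Var[R] = 2*n_A*n_B*(2*n_A*n_B - n_A - n_B) / ((n_A+n_B)^2 * (n_A+n_B-1)) = 14336/3840 = 3.7333.
        SD[R] = 1.9322.
Step 4: R = E[R], so z = 0 with no continuity correction.
Step 5: Two-sided p-value via normal approximation = 2*(1 - Phi(|z|)) = 1.000000.
Step 6: alpha = 0.05. fail to reject H0.

R = 9, z = 0.0000, p = 1.000000, fail to reject H0.


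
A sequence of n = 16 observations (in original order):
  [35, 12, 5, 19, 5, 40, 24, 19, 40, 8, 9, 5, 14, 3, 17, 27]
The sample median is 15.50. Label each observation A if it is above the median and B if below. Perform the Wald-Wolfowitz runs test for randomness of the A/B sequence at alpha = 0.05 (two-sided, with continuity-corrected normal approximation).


Step 1: Compute median = 15.50; label A = above, B = below.
Labels in order: ABBABAAAABBBBBAA  (n_A = 8, n_B = 8)
Step 2: Count runs R = 7.
Step 3: Under H0 (random ordering), E[R] = 2*n_A*n_B/(n_A+n_B) + 1 = 2*8*8/16 + 1 = 9.0000.
        Var[R] = 2*n_A*n_B*(2*n_A*n_B - n_A - n_B) / ((n_A+n_B)^2 * (n_A+n_B-1)) = 14336/3840 = 3.7333.
        SD[R] = 1.9322.
Step 4: Continuity-corrected z = (R + 0.5 - E[R]) / SD[R] = (7 + 0.5 - 9.0000) / 1.9322 = -0.7763.
Step 5: Two-sided p-value via normal approximation = 2*(1 - Phi(|z|)) = 0.437558.
Step 6: alpha = 0.05. fail to reject H0.

R = 7, z = -0.7763, p = 0.437558, fail to reject H0.


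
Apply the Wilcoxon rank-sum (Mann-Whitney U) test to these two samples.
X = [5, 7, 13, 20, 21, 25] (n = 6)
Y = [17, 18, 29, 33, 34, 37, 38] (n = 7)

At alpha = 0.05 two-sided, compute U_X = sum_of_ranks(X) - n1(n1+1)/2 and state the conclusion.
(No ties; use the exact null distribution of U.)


Step 1: Combine and sort all 13 observations; assign midranks.
sorted (value, group): (5,X), (7,X), (13,X), (17,Y), (18,Y), (20,X), (21,X), (25,X), (29,Y), (33,Y), (34,Y), (37,Y), (38,Y)
ranks: 5->1, 7->2, 13->3, 17->4, 18->5, 20->6, 21->7, 25->8, 29->9, 33->10, 34->11, 37->12, 38->13
Step 2: Rank sum for X: R1 = 1 + 2 + 3 + 6 + 7 + 8 = 27.
Step 3: U_X = R1 - n1(n1+1)/2 = 27 - 6*7/2 = 27 - 21 = 6.
       U_Y = n1*n2 - U_X = 42 - 6 = 36.
Step 4: No ties, so the exact null distribution of U (based on enumerating the C(13,6) = 1716 equally likely rank assignments) gives the two-sided p-value.
Step 5: p-value = 0.034965; compare to alpha = 0.05. reject H0.

U_X = 6, p = 0.034965, reject H0 at alpha = 0.05.


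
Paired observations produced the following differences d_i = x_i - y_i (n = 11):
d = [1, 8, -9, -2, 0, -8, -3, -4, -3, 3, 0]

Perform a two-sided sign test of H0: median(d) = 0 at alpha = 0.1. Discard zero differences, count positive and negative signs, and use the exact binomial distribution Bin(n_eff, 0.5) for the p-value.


Step 1: Discard zero differences. Original n = 11; n_eff = number of nonzero differences = 9.
Nonzero differences (with sign): +1, +8, -9, -2, -8, -3, -4, -3, +3
Step 2: Count signs: positive = 3, negative = 6.
Step 3: Under H0: P(positive) = 0.5, so the number of positives S ~ Bin(9, 0.5).
Step 4: Two-sided exact p-value = sum of Bin(9,0.5) probabilities at or below the observed probability = 0.507812.
Step 5: alpha = 0.1. fail to reject H0.

n_eff = 9, pos = 3, neg = 6, p = 0.507812, fail to reject H0.


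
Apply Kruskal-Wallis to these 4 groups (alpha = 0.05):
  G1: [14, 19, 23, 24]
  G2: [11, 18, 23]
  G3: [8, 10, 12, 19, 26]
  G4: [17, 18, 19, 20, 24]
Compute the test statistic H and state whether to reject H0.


Step 1: Combine all N = 17 observations and assign midranks.
sorted (value, group, rank): (8,G3,1), (10,G3,2), (11,G2,3), (12,G3,4), (14,G1,5), (17,G4,6), (18,G2,7.5), (18,G4,7.5), (19,G1,10), (19,G3,10), (19,G4,10), (20,G4,12), (23,G1,13.5), (23,G2,13.5), (24,G1,15.5), (24,G4,15.5), (26,G3,17)
Step 2: Sum ranks within each group.
R_1 = 44 (n_1 = 4)
R_2 = 24 (n_2 = 3)
R_3 = 34 (n_3 = 5)
R_4 = 51 (n_4 = 5)
Step 3: H = 12/(N(N+1)) * sum(R_i^2/n_i) - 3(N+1)
     = 12/(17*18) * (44^2/4 + 24^2/3 + 34^2/5 + 51^2/5) - 3*18
     = 0.039216 * 1427.4 - 54
     = 1.976471.
Step 4: Ties present; correction factor C = 1 - 42/(17^3 - 17) = 0.991422. Corrected H = 1.976471 / 0.991422 = 1.993572.
Step 5: Under H0, H ~ chi^2(3); p-value = 0.573742.
Step 6: alpha = 0.05. fail to reject H0.

H = 1.9936, df = 3, p = 0.573742, fail to reject H0.


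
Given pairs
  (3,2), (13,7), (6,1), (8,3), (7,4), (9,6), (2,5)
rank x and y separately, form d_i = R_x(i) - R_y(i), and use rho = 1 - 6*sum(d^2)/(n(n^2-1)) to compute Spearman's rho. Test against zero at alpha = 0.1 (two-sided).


Step 1: Rank x and y separately (midranks; no ties here).
rank(x): 3->2, 13->7, 6->3, 8->5, 7->4, 9->6, 2->1
rank(y): 2->2, 7->7, 1->1, 3->3, 4->4, 6->6, 5->5
Step 2: d_i = R_x(i) - R_y(i); compute d_i^2.
  (2-2)^2=0, (7-7)^2=0, (3-1)^2=4, (5-3)^2=4, (4-4)^2=0, (6-6)^2=0, (1-5)^2=16
sum(d^2) = 24.
Step 3: rho = 1 - 6*24 / (7*(7^2 - 1)) = 1 - 144/336 = 0.571429.
Step 4: Under H0, t = rho * sqrt((n-2)/(1-rho^2)) = 1.5570 ~ t(5).
Step 5: Two-sided p-value from the t-distribution with 5 df = 0.180202.
Step 6: alpha = 0.1. fail to reject H0.

rho = 0.5714, p = 0.180202, fail to reject H0 at alpha = 0.1.


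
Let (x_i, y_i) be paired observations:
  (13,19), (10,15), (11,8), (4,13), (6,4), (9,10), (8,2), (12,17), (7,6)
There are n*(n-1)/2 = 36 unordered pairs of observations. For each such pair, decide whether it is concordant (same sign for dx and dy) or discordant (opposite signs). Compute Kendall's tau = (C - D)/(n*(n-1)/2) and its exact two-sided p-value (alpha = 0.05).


Step 1: Enumerate the 36 unordered pairs (i,j) with i<j and classify each by sign(x_j-x_i) * sign(y_j-y_i).
  (1,2):dx=-3,dy=-4->C; (1,3):dx=-2,dy=-11->C; (1,4):dx=-9,dy=-6->C; (1,5):dx=-7,dy=-15->C
  (1,6):dx=-4,dy=-9->C; (1,7):dx=-5,dy=-17->C; (1,8):dx=-1,dy=-2->C; (1,9):dx=-6,dy=-13->C
  (2,3):dx=+1,dy=-7->D; (2,4):dx=-6,dy=-2->C; (2,5):dx=-4,dy=-11->C; (2,6):dx=-1,dy=-5->C
  (2,7):dx=-2,dy=-13->C; (2,8):dx=+2,dy=+2->C; (2,9):dx=-3,dy=-9->C; (3,4):dx=-7,dy=+5->D
  (3,5):dx=-5,dy=-4->C; (3,6):dx=-2,dy=+2->D; (3,7):dx=-3,dy=-6->C; (3,8):dx=+1,dy=+9->C
  (3,9):dx=-4,dy=-2->C; (4,5):dx=+2,dy=-9->D; (4,6):dx=+5,dy=-3->D; (4,7):dx=+4,dy=-11->D
  (4,8):dx=+8,dy=+4->C; (4,9):dx=+3,dy=-7->D; (5,6):dx=+3,dy=+6->C; (5,7):dx=+2,dy=-2->D
  (5,8):dx=+6,dy=+13->C; (5,9):dx=+1,dy=+2->C; (6,7):dx=-1,dy=-8->C; (6,8):dx=+3,dy=+7->C
  (6,9):dx=-2,dy=-4->C; (7,8):dx=+4,dy=+15->C; (7,9):dx=-1,dy=+4->D; (8,9):dx=-5,dy=-11->C
Step 2: C = 27, D = 9, total pairs = 36.
Step 3: tau = (C - D)/(n(n-1)/2) = (27 - 9)/36 = 0.500000.
Step 4: Exact two-sided p-value (enumerate n! = 362880 permutations of y under H0): p = 0.075176.
Step 5: alpha = 0.05. fail to reject H0.

tau_b = 0.5000 (C=27, D=9), p = 0.075176, fail to reject H0.


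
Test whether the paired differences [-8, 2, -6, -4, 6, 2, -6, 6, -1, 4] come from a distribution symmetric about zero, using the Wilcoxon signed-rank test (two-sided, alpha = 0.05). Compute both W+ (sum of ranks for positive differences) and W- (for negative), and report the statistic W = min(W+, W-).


Step 1: Drop any zero differences (none here) and take |d_i|.
|d| = [8, 2, 6, 4, 6, 2, 6, 6, 1, 4]
Step 2: Midrank |d_i| (ties get averaged ranks).
ranks: |8|->10, |2|->2.5, |6|->7.5, |4|->4.5, |6|->7.5, |2|->2.5, |6|->7.5, |6|->7.5, |1|->1, |4|->4.5
Step 3: Attach original signs; sum ranks with positive sign and with negative sign.
W+ = 2.5 + 7.5 + 2.5 + 7.5 + 4.5 = 24.5
W- = 10 + 7.5 + 4.5 + 7.5 + 1 = 30.5
(Check: W+ + W- = 55 should equal n(n+1)/2 = 55.)
Step 4: Test statistic W = min(W+, W-) = 24.5.
Step 5: Ties in |d|, so use the tie-corrected normal approximation.
        E[W] = n(n+1)/4 = 10*11/4 = 27.5.
        Tie groups: |d|=2 (t=2), |d|=4 (t=2), |d|=6 (t=4); sum(t^3 - t) = 72.
        Var[W] = n(n+1)(2n+1)/24 - sum(t^3-t)/48 = 2310/24 - 72/48 = 94.75.
        z = (W - E[W]) / sqrt(Var[W]) = (24.5 - 27.5) / 9.7340 = -0.3082.
        Two-sided p = 2*Phi(z) = 0.757931.
Step 6: alpha = 0.05. fail to reject H0.

W+ = 24.5, W- = 30.5, W = min = 24.5, p = 0.757931, fail to reject H0.


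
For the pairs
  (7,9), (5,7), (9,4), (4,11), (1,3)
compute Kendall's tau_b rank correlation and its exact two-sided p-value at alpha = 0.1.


Step 1: Enumerate the 10 unordered pairs (i,j) with i<j and classify each by sign(x_j-x_i) * sign(y_j-y_i).
  (1,2):dx=-2,dy=-2->C; (1,3):dx=+2,dy=-5->D; (1,4):dx=-3,dy=+2->D; (1,5):dx=-6,dy=-6->C
  (2,3):dx=+4,dy=-3->D; (2,4):dx=-1,dy=+4->D; (2,5):dx=-4,dy=-4->C; (3,4):dx=-5,dy=+7->D
  (3,5):dx=-8,dy=-1->C; (4,5):dx=-3,dy=-8->C
Step 2: C = 5, D = 5, total pairs = 10.
Step 3: tau = (C - D)/(n(n-1)/2) = (5 - 5)/10 = 0.000000.
Step 4: Exact two-sided p-value (enumerate n! = 120 permutations of y under H0): p = 1.000000.
Step 5: alpha = 0.1. fail to reject H0.

tau_b = 0.0000 (C=5, D=5), p = 1.000000, fail to reject H0.


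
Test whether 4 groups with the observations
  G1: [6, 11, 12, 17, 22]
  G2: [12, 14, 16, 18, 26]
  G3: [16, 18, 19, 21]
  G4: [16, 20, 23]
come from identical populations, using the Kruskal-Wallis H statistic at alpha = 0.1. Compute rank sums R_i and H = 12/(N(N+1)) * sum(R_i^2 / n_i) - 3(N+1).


Step 1: Combine all N = 17 observations and assign midranks.
sorted (value, group, rank): (6,G1,1), (11,G1,2), (12,G1,3.5), (12,G2,3.5), (14,G2,5), (16,G2,7), (16,G3,7), (16,G4,7), (17,G1,9), (18,G2,10.5), (18,G3,10.5), (19,G3,12), (20,G4,13), (21,G3,14), (22,G1,15), (23,G4,16), (26,G2,17)
Step 2: Sum ranks within each group.
R_1 = 30.5 (n_1 = 5)
R_2 = 43 (n_2 = 5)
R_3 = 43.5 (n_3 = 4)
R_4 = 36 (n_4 = 3)
Step 3: H = 12/(N(N+1)) * sum(R_i^2/n_i) - 3(N+1)
     = 12/(17*18) * (30.5^2/5 + 43^2/5 + 43.5^2/4 + 36^2/3) - 3*18
     = 0.039216 * 1460.91 - 54
     = 3.290686.
Step 4: Ties present; correction factor C = 1 - 36/(17^3 - 17) = 0.992647. Corrected H = 3.290686 / 0.992647 = 3.315062.
Step 5: Under H0, H ~ chi^2(3); p-value = 0.345552.
Step 6: alpha = 0.1. fail to reject H0.

H = 3.3151, df = 3, p = 0.345552, fail to reject H0.


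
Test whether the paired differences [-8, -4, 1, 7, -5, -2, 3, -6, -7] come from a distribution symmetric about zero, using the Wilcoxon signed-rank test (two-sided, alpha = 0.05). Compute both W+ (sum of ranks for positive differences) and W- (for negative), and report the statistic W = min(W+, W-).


Step 1: Drop any zero differences (none here) and take |d_i|.
|d| = [8, 4, 1, 7, 5, 2, 3, 6, 7]
Step 2: Midrank |d_i| (ties get averaged ranks).
ranks: |8|->9, |4|->4, |1|->1, |7|->7.5, |5|->5, |2|->2, |3|->3, |6|->6, |7|->7.5
Step 3: Attach original signs; sum ranks with positive sign and with negative sign.
W+ = 1 + 7.5 + 3 = 11.5
W- = 9 + 4 + 5 + 2 + 6 + 7.5 = 33.5
(Check: W+ + W- = 45 should equal n(n+1)/2 = 45.)
Step 4: Test statistic W = min(W+, W-) = 11.5.
Step 5: Ties in |d|, so use the tie-corrected normal approximation.
        E[W] = n(n+1)/4 = 9*10/4 = 22.5.
        Tie groups: |d|=7 (t=2); sum(t^3 - t) = 6.
        Var[W] = n(n+1)(2n+1)/24 - sum(t^3-t)/48 = 1710/24 - 6/48 = 71.125.
        z = (W - E[W]) / sqrt(Var[W]) = (11.5 - 22.5) / 8.4336 = -1.3043.
        Two-sided p = 2*Phi(z) = 0.192127.
Step 6: alpha = 0.05. fail to reject H0.

W+ = 11.5, W- = 33.5, W = min = 11.5, p = 0.192127, fail to reject H0.


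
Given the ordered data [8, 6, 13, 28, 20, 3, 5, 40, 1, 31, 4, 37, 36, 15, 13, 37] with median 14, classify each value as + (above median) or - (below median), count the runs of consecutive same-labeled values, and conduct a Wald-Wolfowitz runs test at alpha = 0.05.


Step 1: Compute median = 14; label A = above, B = below.
Labels in order: BBBAABBABABAAABA  (n_A = 8, n_B = 8)
Step 2: Count runs R = 10.
Step 3: Under H0 (random ordering), E[R] = 2*n_A*n_B/(n_A+n_B) + 1 = 2*8*8/16 + 1 = 9.0000.
        Var[R] = 2*n_A*n_B*(2*n_A*n_B - n_A - n_B) / ((n_A+n_B)^2 * (n_A+n_B-1)) = 14336/3840 = 3.7333.
        SD[R] = 1.9322.
Step 4: Continuity-corrected z = (R - 0.5 - E[R]) / SD[R] = (10 - 0.5 - 9.0000) / 1.9322 = 0.2588.
Step 5: Two-sided p-value via normal approximation = 2*(1 - Phi(|z|)) = 0.795809.
Step 6: alpha = 0.05. fail to reject H0.

R = 10, z = 0.2588, p = 0.795809, fail to reject H0.


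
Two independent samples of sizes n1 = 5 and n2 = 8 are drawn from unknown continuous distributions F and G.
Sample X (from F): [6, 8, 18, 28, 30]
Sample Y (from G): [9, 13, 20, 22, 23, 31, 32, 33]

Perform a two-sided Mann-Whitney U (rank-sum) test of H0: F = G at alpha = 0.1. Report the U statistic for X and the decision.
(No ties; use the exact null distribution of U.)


Step 1: Combine and sort all 13 observations; assign midranks.
sorted (value, group): (6,X), (8,X), (9,Y), (13,Y), (18,X), (20,Y), (22,Y), (23,Y), (28,X), (30,X), (31,Y), (32,Y), (33,Y)
ranks: 6->1, 8->2, 9->3, 13->4, 18->5, 20->6, 22->7, 23->8, 28->9, 30->10, 31->11, 32->12, 33->13
Step 2: Rank sum for X: R1 = 1 + 2 + 5 + 9 + 10 = 27.
Step 3: U_X = R1 - n1(n1+1)/2 = 27 - 5*6/2 = 27 - 15 = 12.
       U_Y = n1*n2 - U_X = 40 - 12 = 28.
Step 4: No ties, so the exact null distribution of U (based on enumerating the C(13,5) = 1287 equally likely rank assignments) gives the two-sided p-value.
Step 5: p-value = 0.284382; compare to alpha = 0.1. fail to reject H0.

U_X = 12, p = 0.284382, fail to reject H0 at alpha = 0.1.


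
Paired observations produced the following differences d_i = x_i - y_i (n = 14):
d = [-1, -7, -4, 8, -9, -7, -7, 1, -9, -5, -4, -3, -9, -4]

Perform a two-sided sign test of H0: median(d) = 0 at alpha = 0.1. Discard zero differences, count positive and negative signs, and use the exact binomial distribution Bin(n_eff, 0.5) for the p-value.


Step 1: Discard zero differences. Original n = 14; n_eff = number of nonzero differences = 14.
Nonzero differences (with sign): -1, -7, -4, +8, -9, -7, -7, +1, -9, -5, -4, -3, -9, -4
Step 2: Count signs: positive = 2, negative = 12.
Step 3: Under H0: P(positive) = 0.5, so the number of positives S ~ Bin(14, 0.5).
Step 4: Two-sided exact p-value = sum of Bin(14,0.5) probabilities at or below the observed probability = 0.012939.
Step 5: alpha = 0.1. reject H0.

n_eff = 14, pos = 2, neg = 12, p = 0.012939, reject H0.


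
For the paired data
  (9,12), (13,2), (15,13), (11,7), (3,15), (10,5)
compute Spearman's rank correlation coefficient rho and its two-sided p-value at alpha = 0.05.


Step 1: Rank x and y separately (midranks; no ties here).
rank(x): 9->2, 13->5, 15->6, 11->4, 3->1, 10->3
rank(y): 12->4, 2->1, 13->5, 7->3, 15->6, 5->2
Step 2: d_i = R_x(i) - R_y(i); compute d_i^2.
  (2-4)^2=4, (5-1)^2=16, (6-5)^2=1, (4-3)^2=1, (1-6)^2=25, (3-2)^2=1
sum(d^2) = 48.
Step 3: rho = 1 - 6*48 / (6*(6^2 - 1)) = 1 - 288/210 = -0.371429.
Step 4: Under H0, t = rho * sqrt((n-2)/(1-rho^2)) = -0.8001 ~ t(4).
Step 5: Two-sided p-value from the t-distribution with 4 df = 0.468478.
Step 6: alpha = 0.05. fail to reject H0.

rho = -0.3714, p = 0.468478, fail to reject H0 at alpha = 0.05.


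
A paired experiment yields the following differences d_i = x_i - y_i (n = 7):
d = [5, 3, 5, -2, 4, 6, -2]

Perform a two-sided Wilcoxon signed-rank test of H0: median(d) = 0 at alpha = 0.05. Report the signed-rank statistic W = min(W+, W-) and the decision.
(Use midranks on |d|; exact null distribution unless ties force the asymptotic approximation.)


Step 1: Drop any zero differences (none here) and take |d_i|.
|d| = [5, 3, 5, 2, 4, 6, 2]
Step 2: Midrank |d_i| (ties get averaged ranks).
ranks: |5|->5.5, |3|->3, |5|->5.5, |2|->1.5, |4|->4, |6|->7, |2|->1.5
Step 3: Attach original signs; sum ranks with positive sign and with negative sign.
W+ = 5.5 + 3 + 5.5 + 4 + 7 = 25
W- = 1.5 + 1.5 = 3
(Check: W+ + W- = 28 should equal n(n+1)/2 = 28.)
Step 4: Test statistic W = min(W+, W-) = 3.
Step 5: Ties in |d|, so use the tie-corrected normal approximation.
        E[W] = n(n+1)/4 = 7*8/4 = 14.
        Tie groups: |d|=2 (t=2), |d|=5 (t=2); sum(t^3 - t) = 12.
        Var[W] = n(n+1)(2n+1)/24 - sum(t^3-t)/48 = 840/24 - 12/48 = 34.75.
        z = (W - E[W]) / sqrt(Var[W]) = (3 - 14) / 5.8949 = -1.8660.
        Two-sided p = 2*Phi(z) = 0.062039.
Step 6: alpha = 0.05. fail to reject H0.

W+ = 25, W- = 3, W = min = 3, p = 0.062039, fail to reject H0.


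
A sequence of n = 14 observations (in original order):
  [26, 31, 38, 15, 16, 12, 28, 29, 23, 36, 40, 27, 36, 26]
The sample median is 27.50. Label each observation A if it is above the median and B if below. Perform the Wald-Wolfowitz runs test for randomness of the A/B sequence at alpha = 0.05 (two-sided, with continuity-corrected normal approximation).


Step 1: Compute median = 27.50; label A = above, B = below.
Labels in order: BAABBBAABAABAB  (n_A = 7, n_B = 7)
Step 2: Count runs R = 9.
Step 3: Under H0 (random ordering), E[R] = 2*n_A*n_B/(n_A+n_B) + 1 = 2*7*7/14 + 1 = 8.0000.
        Var[R] = 2*n_A*n_B*(2*n_A*n_B - n_A - n_B) / ((n_A+n_B)^2 * (n_A+n_B-1)) = 8232/2548 = 3.2308.
        SD[R] = 1.7974.
Step 4: Continuity-corrected z = (R - 0.5 - E[R]) / SD[R] = (9 - 0.5 - 8.0000) / 1.7974 = 0.2782.
Step 5: Two-sided p-value via normal approximation = 2*(1 - Phi(|z|)) = 0.780879.
Step 6: alpha = 0.05. fail to reject H0.

R = 9, z = 0.2782, p = 0.780879, fail to reject H0.


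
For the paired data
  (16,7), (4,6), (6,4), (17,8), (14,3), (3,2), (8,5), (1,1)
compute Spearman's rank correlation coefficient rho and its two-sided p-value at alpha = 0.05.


Step 1: Rank x and y separately (midranks; no ties here).
rank(x): 16->7, 4->3, 6->4, 17->8, 14->6, 3->2, 8->5, 1->1
rank(y): 7->7, 6->6, 4->4, 8->8, 3->3, 2->2, 5->5, 1->1
Step 2: d_i = R_x(i) - R_y(i); compute d_i^2.
  (7-7)^2=0, (3-6)^2=9, (4-4)^2=0, (8-8)^2=0, (6-3)^2=9, (2-2)^2=0, (5-5)^2=0, (1-1)^2=0
sum(d^2) = 18.
Step 3: rho = 1 - 6*18 / (8*(8^2 - 1)) = 1 - 108/504 = 0.785714.
Step 4: Under H0, t = rho * sqrt((n-2)/(1-rho^2)) = 3.1113 ~ t(6).
Step 5: Two-sided p-value from the t-distribution with 6 df = 0.020815.
Step 6: alpha = 0.05. reject H0.

rho = 0.7857, p = 0.020815, reject H0 at alpha = 0.05.


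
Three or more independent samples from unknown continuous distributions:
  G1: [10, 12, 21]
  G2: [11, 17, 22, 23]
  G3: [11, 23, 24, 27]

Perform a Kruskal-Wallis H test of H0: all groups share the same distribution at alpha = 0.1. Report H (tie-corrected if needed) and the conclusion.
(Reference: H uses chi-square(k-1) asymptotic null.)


Step 1: Combine all N = 11 observations and assign midranks.
sorted (value, group, rank): (10,G1,1), (11,G2,2.5), (11,G3,2.5), (12,G1,4), (17,G2,5), (21,G1,6), (22,G2,7), (23,G2,8.5), (23,G3,8.5), (24,G3,10), (27,G3,11)
Step 2: Sum ranks within each group.
R_1 = 11 (n_1 = 3)
R_2 = 23 (n_2 = 4)
R_3 = 32 (n_3 = 4)
Step 3: H = 12/(N(N+1)) * sum(R_i^2/n_i) - 3(N+1)
     = 12/(11*12) * (11^2/3 + 23^2/4 + 32^2/4) - 3*12
     = 0.090909 * 428.583 - 36
     = 2.962121.
Step 4: Ties present; correction factor C = 1 - 12/(11^3 - 11) = 0.990909. Corrected H = 2.962121 / 0.990909 = 2.989297.
Step 5: Under H0, H ~ chi^2(2); p-value = 0.224327.
Step 6: alpha = 0.1. fail to reject H0.

H = 2.9893, df = 2, p = 0.224327, fail to reject H0.


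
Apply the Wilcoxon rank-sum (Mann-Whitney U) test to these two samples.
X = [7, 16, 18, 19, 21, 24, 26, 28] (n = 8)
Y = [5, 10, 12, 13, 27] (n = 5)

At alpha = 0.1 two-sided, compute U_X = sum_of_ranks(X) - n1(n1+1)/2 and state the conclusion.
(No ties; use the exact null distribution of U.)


Step 1: Combine and sort all 13 observations; assign midranks.
sorted (value, group): (5,Y), (7,X), (10,Y), (12,Y), (13,Y), (16,X), (18,X), (19,X), (21,X), (24,X), (26,X), (27,Y), (28,X)
ranks: 5->1, 7->2, 10->3, 12->4, 13->5, 16->6, 18->7, 19->8, 21->9, 24->10, 26->11, 27->12, 28->13
Step 2: Rank sum for X: R1 = 2 + 6 + 7 + 8 + 9 + 10 + 11 + 13 = 66.
Step 3: U_X = R1 - n1(n1+1)/2 = 66 - 8*9/2 = 66 - 36 = 30.
       U_Y = n1*n2 - U_X = 40 - 30 = 10.
Step 4: No ties, so the exact null distribution of U (based on enumerating the C(13,8) = 1287 equally likely rank assignments) gives the two-sided p-value.
Step 5: p-value = 0.170940; compare to alpha = 0.1. fail to reject H0.

U_X = 30, p = 0.170940, fail to reject H0 at alpha = 0.1.


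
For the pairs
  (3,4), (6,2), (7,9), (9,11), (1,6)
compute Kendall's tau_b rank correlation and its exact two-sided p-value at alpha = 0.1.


Step 1: Enumerate the 10 unordered pairs (i,j) with i<j and classify each by sign(x_j-x_i) * sign(y_j-y_i).
  (1,2):dx=+3,dy=-2->D; (1,3):dx=+4,dy=+5->C; (1,4):dx=+6,dy=+7->C; (1,5):dx=-2,dy=+2->D
  (2,3):dx=+1,dy=+7->C; (2,4):dx=+3,dy=+9->C; (2,5):dx=-5,dy=+4->D; (3,4):dx=+2,dy=+2->C
  (3,5):dx=-6,dy=-3->C; (4,5):dx=-8,dy=-5->C
Step 2: C = 7, D = 3, total pairs = 10.
Step 3: tau = (C - D)/(n(n-1)/2) = (7 - 3)/10 = 0.400000.
Step 4: Exact two-sided p-value (enumerate n! = 120 permutations of y under H0): p = 0.483333.
Step 5: alpha = 0.1. fail to reject H0.

tau_b = 0.4000 (C=7, D=3), p = 0.483333, fail to reject H0.


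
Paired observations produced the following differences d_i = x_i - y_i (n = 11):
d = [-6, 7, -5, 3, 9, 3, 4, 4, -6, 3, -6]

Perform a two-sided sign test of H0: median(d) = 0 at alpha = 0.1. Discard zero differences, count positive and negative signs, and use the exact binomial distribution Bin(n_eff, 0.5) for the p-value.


Step 1: Discard zero differences. Original n = 11; n_eff = number of nonzero differences = 11.
Nonzero differences (with sign): -6, +7, -5, +3, +9, +3, +4, +4, -6, +3, -6
Step 2: Count signs: positive = 7, negative = 4.
Step 3: Under H0: P(positive) = 0.5, so the number of positives S ~ Bin(11, 0.5).
Step 4: Two-sided exact p-value = sum of Bin(11,0.5) probabilities at or below the observed probability = 0.548828.
Step 5: alpha = 0.1. fail to reject H0.

n_eff = 11, pos = 7, neg = 4, p = 0.548828, fail to reject H0.


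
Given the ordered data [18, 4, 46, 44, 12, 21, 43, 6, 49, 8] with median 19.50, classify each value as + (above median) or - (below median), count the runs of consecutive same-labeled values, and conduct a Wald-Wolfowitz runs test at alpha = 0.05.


Step 1: Compute median = 19.50; label A = above, B = below.
Labels in order: BBAABAABAB  (n_A = 5, n_B = 5)
Step 2: Count runs R = 7.
Step 3: Under H0 (random ordering), E[R] = 2*n_A*n_B/(n_A+n_B) + 1 = 2*5*5/10 + 1 = 6.0000.
        Var[R] = 2*n_A*n_B*(2*n_A*n_B - n_A - n_B) / ((n_A+n_B)^2 * (n_A+n_B-1)) = 2000/900 = 2.2222.
        SD[R] = 1.4907.
Step 4: Continuity-corrected z = (R - 0.5 - E[R]) / SD[R] = (7 - 0.5 - 6.0000) / 1.4907 = 0.3354.
Step 5: Two-sided p-value via normal approximation = 2*(1 - Phi(|z|)) = 0.737316.
Step 6: alpha = 0.05. fail to reject H0.

R = 7, z = 0.3354, p = 0.737316, fail to reject H0.


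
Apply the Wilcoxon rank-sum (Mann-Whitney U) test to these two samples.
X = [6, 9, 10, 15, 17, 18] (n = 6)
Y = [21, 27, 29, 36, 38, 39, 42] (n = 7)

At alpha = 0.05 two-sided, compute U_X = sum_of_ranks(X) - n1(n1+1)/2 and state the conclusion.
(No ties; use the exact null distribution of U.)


Step 1: Combine and sort all 13 observations; assign midranks.
sorted (value, group): (6,X), (9,X), (10,X), (15,X), (17,X), (18,X), (21,Y), (27,Y), (29,Y), (36,Y), (38,Y), (39,Y), (42,Y)
ranks: 6->1, 9->2, 10->3, 15->4, 17->5, 18->6, 21->7, 27->8, 29->9, 36->10, 38->11, 39->12, 42->13
Step 2: Rank sum for X: R1 = 1 + 2 + 3 + 4 + 5 + 6 = 21.
Step 3: U_X = R1 - n1(n1+1)/2 = 21 - 6*7/2 = 21 - 21 = 0.
       U_Y = n1*n2 - U_X = 42 - 0 = 42.
Step 4: No ties, so the exact null distribution of U (based on enumerating the C(13,6) = 1716 equally likely rank assignments) gives the two-sided p-value.
Step 5: p-value = 0.001166; compare to alpha = 0.05. reject H0.

U_X = 0, p = 0.001166, reject H0 at alpha = 0.05.


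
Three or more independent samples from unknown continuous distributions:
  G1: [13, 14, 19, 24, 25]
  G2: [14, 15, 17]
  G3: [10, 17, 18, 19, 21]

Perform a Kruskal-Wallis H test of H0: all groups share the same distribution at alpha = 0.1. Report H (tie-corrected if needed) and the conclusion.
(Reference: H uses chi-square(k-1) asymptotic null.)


Step 1: Combine all N = 13 observations and assign midranks.
sorted (value, group, rank): (10,G3,1), (13,G1,2), (14,G1,3.5), (14,G2,3.5), (15,G2,5), (17,G2,6.5), (17,G3,6.5), (18,G3,8), (19,G1,9.5), (19,G3,9.5), (21,G3,11), (24,G1,12), (25,G1,13)
Step 2: Sum ranks within each group.
R_1 = 40 (n_1 = 5)
R_2 = 15 (n_2 = 3)
R_3 = 36 (n_3 = 5)
Step 3: H = 12/(N(N+1)) * sum(R_i^2/n_i) - 3(N+1)
     = 12/(13*14) * (40^2/5 + 15^2/3 + 36^2/5) - 3*14
     = 0.065934 * 654.2 - 42
     = 1.134066.
Step 4: Ties present; correction factor C = 1 - 18/(13^3 - 13) = 0.991758. Corrected H = 1.134066 / 0.991758 = 1.143490.
Step 5: Under H0, H ~ chi^2(2); p-value = 0.564539.
Step 6: alpha = 0.1. fail to reject H0.

H = 1.1435, df = 2, p = 0.564539, fail to reject H0.


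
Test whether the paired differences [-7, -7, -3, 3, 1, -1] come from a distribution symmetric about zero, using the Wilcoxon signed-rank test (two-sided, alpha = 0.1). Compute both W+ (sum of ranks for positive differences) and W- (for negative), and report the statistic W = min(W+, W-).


Step 1: Drop any zero differences (none here) and take |d_i|.
|d| = [7, 7, 3, 3, 1, 1]
Step 2: Midrank |d_i| (ties get averaged ranks).
ranks: |7|->5.5, |7|->5.5, |3|->3.5, |3|->3.5, |1|->1.5, |1|->1.5
Step 3: Attach original signs; sum ranks with positive sign and with negative sign.
W+ = 3.5 + 1.5 = 5
W- = 5.5 + 5.5 + 3.5 + 1.5 = 16
(Check: W+ + W- = 21 should equal n(n+1)/2 = 21.)
Step 4: Test statistic W = min(W+, W-) = 5.
Step 5: Ties in |d|, so use the tie-corrected normal approximation.
        E[W] = n(n+1)/4 = 6*7/4 = 10.5.
        Tie groups: |d|=1 (t=2), |d|=3 (t=2), |d|=7 (t=2); sum(t^3 - t) = 18.
        Var[W] = n(n+1)(2n+1)/24 - sum(t^3-t)/48 = 546/24 - 18/48 = 22.375.
        z = (W - E[W]) / sqrt(Var[W]) = (5 - 10.5) / 4.7302 = -1.1627.
        Two-sided p = 2*Phi(z) = 0.244937.
Step 6: alpha = 0.1. fail to reject H0.

W+ = 5, W- = 16, W = min = 5, p = 0.244937, fail to reject H0.


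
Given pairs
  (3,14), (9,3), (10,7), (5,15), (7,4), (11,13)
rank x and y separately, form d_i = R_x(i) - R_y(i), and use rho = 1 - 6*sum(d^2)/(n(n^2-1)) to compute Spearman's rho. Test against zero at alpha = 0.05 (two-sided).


Step 1: Rank x and y separately (midranks; no ties here).
rank(x): 3->1, 9->4, 10->5, 5->2, 7->3, 11->6
rank(y): 14->5, 3->1, 7->3, 15->6, 4->2, 13->4
Step 2: d_i = R_x(i) - R_y(i); compute d_i^2.
  (1-5)^2=16, (4-1)^2=9, (5-3)^2=4, (2-6)^2=16, (3-2)^2=1, (6-4)^2=4
sum(d^2) = 50.
Step 3: rho = 1 - 6*50 / (6*(6^2 - 1)) = 1 - 300/210 = -0.428571.
Step 4: Under H0, t = rho * sqrt((n-2)/(1-rho^2)) = -0.9487 ~ t(4).
Step 5: Two-sided p-value from the t-distribution with 4 df = 0.396501.
Step 6: alpha = 0.05. fail to reject H0.

rho = -0.4286, p = 0.396501, fail to reject H0 at alpha = 0.05.


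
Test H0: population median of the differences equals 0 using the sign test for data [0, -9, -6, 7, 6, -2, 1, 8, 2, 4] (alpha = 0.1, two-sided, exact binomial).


Step 1: Discard zero differences. Original n = 10; n_eff = number of nonzero differences = 9.
Nonzero differences (with sign): -9, -6, +7, +6, -2, +1, +8, +2, +4
Step 2: Count signs: positive = 6, negative = 3.
Step 3: Under H0: P(positive) = 0.5, so the number of positives S ~ Bin(9, 0.5).
Step 4: Two-sided exact p-value = sum of Bin(9,0.5) probabilities at or below the observed probability = 0.507812.
Step 5: alpha = 0.1. fail to reject H0.

n_eff = 9, pos = 6, neg = 3, p = 0.507812, fail to reject H0.


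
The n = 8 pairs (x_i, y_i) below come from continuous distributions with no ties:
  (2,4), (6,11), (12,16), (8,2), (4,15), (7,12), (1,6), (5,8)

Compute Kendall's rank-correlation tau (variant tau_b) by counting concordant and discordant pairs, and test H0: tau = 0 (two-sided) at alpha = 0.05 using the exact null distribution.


Step 1: Enumerate the 28 unordered pairs (i,j) with i<j and classify each by sign(x_j-x_i) * sign(y_j-y_i).
  (1,2):dx=+4,dy=+7->C; (1,3):dx=+10,dy=+12->C; (1,4):dx=+6,dy=-2->D; (1,5):dx=+2,dy=+11->C
  (1,6):dx=+5,dy=+8->C; (1,7):dx=-1,dy=+2->D; (1,8):dx=+3,dy=+4->C; (2,3):dx=+6,dy=+5->C
  (2,4):dx=+2,dy=-9->D; (2,5):dx=-2,dy=+4->D; (2,6):dx=+1,dy=+1->C; (2,7):dx=-5,dy=-5->C
  (2,8):dx=-1,dy=-3->C; (3,4):dx=-4,dy=-14->C; (3,5):dx=-8,dy=-1->C; (3,6):dx=-5,dy=-4->C
  (3,7):dx=-11,dy=-10->C; (3,8):dx=-7,dy=-8->C; (4,5):dx=-4,dy=+13->D; (4,6):dx=-1,dy=+10->D
  (4,7):dx=-7,dy=+4->D; (4,8):dx=-3,dy=+6->D; (5,6):dx=+3,dy=-3->D; (5,7):dx=-3,dy=-9->C
  (5,8):dx=+1,dy=-7->D; (6,7):dx=-6,dy=-6->C; (6,8):dx=-2,dy=-4->C; (7,8):dx=+4,dy=+2->C
Step 2: C = 18, D = 10, total pairs = 28.
Step 3: tau = (C - D)/(n(n-1)/2) = (18 - 10)/28 = 0.285714.
Step 4: Exact two-sided p-value (enumerate n! = 40320 permutations of y under H0): p = 0.398760.
Step 5: alpha = 0.05. fail to reject H0.

tau_b = 0.2857 (C=18, D=10), p = 0.398760, fail to reject H0.


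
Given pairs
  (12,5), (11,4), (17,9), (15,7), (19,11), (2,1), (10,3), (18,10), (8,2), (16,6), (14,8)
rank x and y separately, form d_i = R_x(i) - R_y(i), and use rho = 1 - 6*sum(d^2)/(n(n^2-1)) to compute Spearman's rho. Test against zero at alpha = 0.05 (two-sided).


Step 1: Rank x and y separately (midranks; no ties here).
rank(x): 12->5, 11->4, 17->9, 15->7, 19->11, 2->1, 10->3, 18->10, 8->2, 16->8, 14->6
rank(y): 5->5, 4->4, 9->9, 7->7, 11->11, 1->1, 3->3, 10->10, 2->2, 6->6, 8->8
Step 2: d_i = R_x(i) - R_y(i); compute d_i^2.
  (5-5)^2=0, (4-4)^2=0, (9-9)^2=0, (7-7)^2=0, (11-11)^2=0, (1-1)^2=0, (3-3)^2=0, (10-10)^2=0, (2-2)^2=0, (8-6)^2=4, (6-8)^2=4
sum(d^2) = 8.
Step 3: rho = 1 - 6*8 / (11*(11^2 - 1)) = 1 - 48/1320 = 0.963636.
Step 4: Under H0, t = rho * sqrt((n-2)/(1-rho^2)) = 10.8186 ~ t(9).
Step 5: Two-sided p-value from the t-distribution with 9 df = 0.000002.
Step 6: alpha = 0.05. reject H0.

rho = 0.9636, p = 0.000002, reject H0 at alpha = 0.05.


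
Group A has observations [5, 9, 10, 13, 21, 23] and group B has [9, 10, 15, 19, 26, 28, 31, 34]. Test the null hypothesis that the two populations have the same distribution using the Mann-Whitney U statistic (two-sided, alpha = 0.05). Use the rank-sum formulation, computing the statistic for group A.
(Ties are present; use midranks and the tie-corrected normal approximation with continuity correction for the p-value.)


Step 1: Combine and sort all 14 observations; assign midranks.
sorted (value, group): (5,X), (9,X), (9,Y), (10,X), (10,Y), (13,X), (15,Y), (19,Y), (21,X), (23,X), (26,Y), (28,Y), (31,Y), (34,Y)
ranks: 5->1, 9->2.5, 9->2.5, 10->4.5, 10->4.5, 13->6, 15->7, 19->8, 21->9, 23->10, 26->11, 28->12, 31->13, 34->14
Step 2: Rank sum for X: R1 = 1 + 2.5 + 4.5 + 6 + 9 + 10 = 33.
Step 3: U_X = R1 - n1(n1+1)/2 = 33 - 6*7/2 = 33 - 21 = 12.
       U_Y = n1*n2 - U_X = 48 - 12 = 36.
Step 4: Ties are present, so use the tie-corrected normal approximation (with continuity correction) for the p-value.
Step 5: p-value = 0.136773; compare to alpha = 0.05. fail to reject H0.

U_X = 12, p = 0.136773, fail to reject H0 at alpha = 0.05.


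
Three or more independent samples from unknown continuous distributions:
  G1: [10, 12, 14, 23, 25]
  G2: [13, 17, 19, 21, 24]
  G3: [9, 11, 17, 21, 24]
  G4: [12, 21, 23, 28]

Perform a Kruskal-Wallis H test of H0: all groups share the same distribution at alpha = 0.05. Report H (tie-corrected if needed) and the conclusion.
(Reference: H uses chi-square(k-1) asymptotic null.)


Step 1: Combine all N = 19 observations and assign midranks.
sorted (value, group, rank): (9,G3,1), (10,G1,2), (11,G3,3), (12,G1,4.5), (12,G4,4.5), (13,G2,6), (14,G1,7), (17,G2,8.5), (17,G3,8.5), (19,G2,10), (21,G2,12), (21,G3,12), (21,G4,12), (23,G1,14.5), (23,G4,14.5), (24,G2,16.5), (24,G3,16.5), (25,G1,18), (28,G4,19)
Step 2: Sum ranks within each group.
R_1 = 46 (n_1 = 5)
R_2 = 53 (n_2 = 5)
R_3 = 41 (n_3 = 5)
R_4 = 50 (n_4 = 4)
Step 3: H = 12/(N(N+1)) * sum(R_i^2/n_i) - 3(N+1)
     = 12/(19*20) * (46^2/5 + 53^2/5 + 41^2/5 + 50^2/4) - 3*20
     = 0.031579 * 1946.2 - 60
     = 1.458947.
Step 4: Ties present; correction factor C = 1 - 48/(19^3 - 19) = 0.992982. Corrected H = 1.458947 / 0.992982 = 1.469258.
Step 5: Under H0, H ~ chi^2(3); p-value = 0.689384.
Step 6: alpha = 0.05. fail to reject H0.

H = 1.4693, df = 3, p = 0.689384, fail to reject H0.


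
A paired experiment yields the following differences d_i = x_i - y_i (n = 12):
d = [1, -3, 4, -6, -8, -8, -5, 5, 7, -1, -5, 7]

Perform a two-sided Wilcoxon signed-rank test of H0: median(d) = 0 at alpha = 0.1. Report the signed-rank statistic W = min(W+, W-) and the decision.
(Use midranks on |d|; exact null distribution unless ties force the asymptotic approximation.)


Step 1: Drop any zero differences (none here) and take |d_i|.
|d| = [1, 3, 4, 6, 8, 8, 5, 5, 7, 1, 5, 7]
Step 2: Midrank |d_i| (ties get averaged ranks).
ranks: |1|->1.5, |3|->3, |4|->4, |6|->8, |8|->11.5, |8|->11.5, |5|->6, |5|->6, |7|->9.5, |1|->1.5, |5|->6, |7|->9.5
Step 3: Attach original signs; sum ranks with positive sign and with negative sign.
W+ = 1.5 + 4 + 6 + 9.5 + 9.5 = 30.5
W- = 3 + 8 + 11.5 + 11.5 + 6 + 1.5 + 6 = 47.5
(Check: W+ + W- = 78 should equal n(n+1)/2 = 78.)
Step 4: Test statistic W = min(W+, W-) = 30.5.
Step 5: Ties in |d|, so use the tie-corrected normal approximation.
        E[W] = n(n+1)/4 = 12*13/4 = 39.
        Tie groups: |d|=1 (t=2), |d|=5 (t=3), |d|=7 (t=2), |d|=8 (t=2); sum(t^3 - t) = 42.
        Var[W] = n(n+1)(2n+1)/24 - sum(t^3-t)/48 = 3900/24 - 42/48 = 161.625.
        z = (W - E[W]) / sqrt(Var[W]) = (30.5 - 39) / 12.7132 = -0.6686.
        Two-sided p = 2*Phi(z) = 0.503752.
Step 6: alpha = 0.1. fail to reject H0.

W+ = 30.5, W- = 47.5, W = min = 30.5, p = 0.503752, fail to reject H0.


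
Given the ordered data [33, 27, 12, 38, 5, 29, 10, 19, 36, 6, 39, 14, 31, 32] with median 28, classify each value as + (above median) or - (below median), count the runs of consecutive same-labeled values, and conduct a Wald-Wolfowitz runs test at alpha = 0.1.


Step 1: Compute median = 28; label A = above, B = below.
Labels in order: ABBABABBABABAA  (n_A = 7, n_B = 7)
Step 2: Count runs R = 11.
Step 3: Under H0 (random ordering), E[R] = 2*n_A*n_B/(n_A+n_B) + 1 = 2*7*7/14 + 1 = 8.0000.
        Var[R] = 2*n_A*n_B*(2*n_A*n_B - n_A - n_B) / ((n_A+n_B)^2 * (n_A+n_B-1)) = 8232/2548 = 3.2308.
        SD[R] = 1.7974.
Step 4: Continuity-corrected z = (R - 0.5 - E[R]) / SD[R] = (11 - 0.5 - 8.0000) / 1.7974 = 1.3909.
Step 5: Two-sided p-value via normal approximation = 2*(1 - Phi(|z|)) = 0.164264.
Step 6: alpha = 0.1. fail to reject H0.

R = 11, z = 1.3909, p = 0.164264, fail to reject H0.
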